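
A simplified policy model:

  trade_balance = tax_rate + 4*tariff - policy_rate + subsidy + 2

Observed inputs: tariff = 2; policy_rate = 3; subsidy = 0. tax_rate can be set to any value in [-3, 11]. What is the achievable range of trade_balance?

4 to 18

Substituting into the trade_balance equation gives trade_balance = tax_rate + 7.
Linear in tax_rate, so extremes are at the endpoints: tax_rate = -3 gives trade_balance = 4; tax_rate = 11 gives trade_balance = 18.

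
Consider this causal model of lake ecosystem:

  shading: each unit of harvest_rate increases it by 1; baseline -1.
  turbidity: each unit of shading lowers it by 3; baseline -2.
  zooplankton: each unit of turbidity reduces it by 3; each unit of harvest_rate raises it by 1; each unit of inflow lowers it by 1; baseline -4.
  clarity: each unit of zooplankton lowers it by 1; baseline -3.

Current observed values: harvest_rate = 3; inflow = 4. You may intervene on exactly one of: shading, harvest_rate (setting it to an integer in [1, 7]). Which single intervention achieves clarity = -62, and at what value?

set harvest_rate = 7

Intervening on shading: clarity = -9*shading - 4. Reaching -62 requires shading = 58/9, not an integer.
Intervening on harvest_rate: with other inputs at their observed values, clarity = -10*harvest_rate + 8. Solving for -62 gives harvest_rate = 7, within [1, 7].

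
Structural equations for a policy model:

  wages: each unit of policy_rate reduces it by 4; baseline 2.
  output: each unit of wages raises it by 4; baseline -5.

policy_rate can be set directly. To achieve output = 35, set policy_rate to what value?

Substituting into the output equation gives output = -16*policy_rate + 3.
Solve -16*policy_rate + 3 = 35: policy_rate = (35 - 3) / -16 = -2.

policy_rate = -2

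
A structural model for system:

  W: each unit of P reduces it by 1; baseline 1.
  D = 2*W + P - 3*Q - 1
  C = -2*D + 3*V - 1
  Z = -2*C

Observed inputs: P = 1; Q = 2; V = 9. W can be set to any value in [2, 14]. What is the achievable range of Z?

Intervening on W fixes its value directly, overriding its dependence on P.
Substituting into the D equation gives D = 2*W - 6.
So C = -4*W + 38.
Substituting into the Z equation gives Z = 8*W - 76.
Linear in W, so extremes are at the endpoints: W = 2 gives Z = -60; W = 14 gives Z = 36.

-60 to 36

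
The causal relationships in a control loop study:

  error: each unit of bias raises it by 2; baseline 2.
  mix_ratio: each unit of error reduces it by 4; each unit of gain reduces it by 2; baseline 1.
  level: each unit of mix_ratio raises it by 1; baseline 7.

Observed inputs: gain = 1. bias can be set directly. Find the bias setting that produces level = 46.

bias = -6

Substituting into the mix_ratio equation gives mix_ratio = -8*bias - 9.
This gives level = -8*bias - 2.
Solve -8*bias - 2 = 46: bias = (46 + 2) / -8 = -6.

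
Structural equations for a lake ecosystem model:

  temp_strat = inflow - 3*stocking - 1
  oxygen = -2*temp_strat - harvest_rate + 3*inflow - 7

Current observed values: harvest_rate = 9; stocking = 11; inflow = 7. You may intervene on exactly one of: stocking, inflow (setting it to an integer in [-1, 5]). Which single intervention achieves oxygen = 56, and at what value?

set inflow = 4

Intervening on stocking: oxygen = 6*stocking - 7. Reaching 56 requires stocking = 21/2, not an integer.
Intervening on inflow: with other inputs at their observed values, oxygen = inflow + 52. Solving for 56 gives inflow = 4, within [-1, 5].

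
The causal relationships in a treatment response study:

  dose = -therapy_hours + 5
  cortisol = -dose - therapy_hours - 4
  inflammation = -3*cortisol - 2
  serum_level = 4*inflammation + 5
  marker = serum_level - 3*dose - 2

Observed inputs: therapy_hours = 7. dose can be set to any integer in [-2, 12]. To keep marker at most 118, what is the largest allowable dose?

Intervening on dose fixes its value directly, overriding its dependence on therapy_hours.
Substituting into the cortisol equation gives cortisol = -dose - 11.
This gives inflammation = 3*dose + 31.
Substituting into the serum_level equation gives serum_level = 12*dose + 129.
So marker = 9*dose + 127.
Require 9*dose + 127 ≤ 118, so dose ≤ -1.
The largest integer in [-2, 12] satisfying this is -1.

dose = -1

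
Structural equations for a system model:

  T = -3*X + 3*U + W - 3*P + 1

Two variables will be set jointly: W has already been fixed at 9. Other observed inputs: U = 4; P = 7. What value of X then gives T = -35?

With W held at 9:
Substituting into the T equation gives T = -3*X + 1.
Solve -3*X + 1 = -35: X = (-35 - 1) / -3 = 12.

X = 12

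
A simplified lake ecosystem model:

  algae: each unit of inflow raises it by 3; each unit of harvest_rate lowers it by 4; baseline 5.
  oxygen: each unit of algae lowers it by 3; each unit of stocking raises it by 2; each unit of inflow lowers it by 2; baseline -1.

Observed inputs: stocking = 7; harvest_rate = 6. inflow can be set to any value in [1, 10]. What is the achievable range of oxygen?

-40 to 59

Substituting into the algae equation gives algae = 3*inflow - 19.
oxygen becomes -11*inflow + 70.
Linear in inflow, so extremes are at the endpoints: inflow = 1 gives oxygen = 59; inflow = 10 gives oxygen = -40.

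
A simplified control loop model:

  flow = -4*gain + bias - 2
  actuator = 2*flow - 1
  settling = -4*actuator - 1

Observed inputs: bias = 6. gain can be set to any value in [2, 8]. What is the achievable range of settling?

35 to 227

Substituting into the flow equation gives flow = -4*gain + 4.
Substituting into the actuator equation gives actuator = -8*gain + 7.
This gives settling = 32*gain - 29.
Linear in gain, so extremes are at the endpoints: gain = 2 gives settling = 35; gain = 8 gives settling = 227.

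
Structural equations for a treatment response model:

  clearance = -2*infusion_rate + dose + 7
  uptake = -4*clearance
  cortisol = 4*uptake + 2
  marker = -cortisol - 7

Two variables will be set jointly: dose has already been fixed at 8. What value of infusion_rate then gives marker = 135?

infusion_rate = 3

With dose held at 8:
Substituting into the clearance equation gives clearance = -2*infusion_rate + 15.
Substituting into the uptake equation gives uptake = 8*infusion_rate - 60.
cortisol becomes 32*infusion_rate - 238.
So marker = -32*infusion_rate + 231.
Solve -32*infusion_rate + 231 = 135: infusion_rate = (135 - 231) / -32 = 3.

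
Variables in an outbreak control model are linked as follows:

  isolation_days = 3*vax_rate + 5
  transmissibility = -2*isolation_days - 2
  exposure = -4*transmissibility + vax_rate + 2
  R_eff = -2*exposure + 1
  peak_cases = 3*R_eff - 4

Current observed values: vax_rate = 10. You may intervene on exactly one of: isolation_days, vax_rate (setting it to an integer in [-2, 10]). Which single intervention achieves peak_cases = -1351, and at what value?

Intervening on isolation_days: peak_cases = -48*isolation_days - 121. Reaching -1351 requires isolation_days = 205/8, not an integer.
Intervening on vax_rate: with other inputs at their observed values, peak_cases = -150*vax_rate - 301. Solving for -1351 gives vax_rate = 7, within [-2, 10].

set vax_rate = 7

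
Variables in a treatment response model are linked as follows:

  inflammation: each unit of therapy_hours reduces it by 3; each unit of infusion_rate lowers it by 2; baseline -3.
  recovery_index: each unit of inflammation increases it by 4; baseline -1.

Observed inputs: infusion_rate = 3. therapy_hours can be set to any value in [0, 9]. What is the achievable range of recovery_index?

-145 to -37

Substituting into the inflammation equation gives inflammation = -3*therapy_hours - 9.
Substituting into the recovery_index equation gives recovery_index = -12*therapy_hours - 37.
Linear in therapy_hours, so extremes are at the endpoints: therapy_hours = 0 gives recovery_index = -37; therapy_hours = 9 gives recovery_index = -145.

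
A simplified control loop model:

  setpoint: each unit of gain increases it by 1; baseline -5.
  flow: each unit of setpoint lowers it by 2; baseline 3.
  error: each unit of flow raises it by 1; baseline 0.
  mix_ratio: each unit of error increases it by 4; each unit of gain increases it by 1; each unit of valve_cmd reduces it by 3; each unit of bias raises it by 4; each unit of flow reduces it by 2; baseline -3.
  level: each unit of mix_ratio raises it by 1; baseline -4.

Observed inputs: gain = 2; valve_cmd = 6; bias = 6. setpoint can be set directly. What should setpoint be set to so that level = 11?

Intervening on setpoint fixes its value directly, overriding its dependence on gain.
Substituting into the error equation gives error = -2*setpoint + 3.
This gives mix_ratio = -4*setpoint + 11.
Substituting into the level equation gives level = -4*setpoint + 7.
Solve -4*setpoint + 7 = 11: setpoint = (11 - 7) / -4 = -1.

setpoint = -1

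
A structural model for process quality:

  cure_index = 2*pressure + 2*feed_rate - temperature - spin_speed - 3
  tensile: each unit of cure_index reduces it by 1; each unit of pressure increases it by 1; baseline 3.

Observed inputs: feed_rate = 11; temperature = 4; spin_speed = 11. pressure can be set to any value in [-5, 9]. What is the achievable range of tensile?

Substituting into the cure_index equation gives cure_index = 2*pressure + 4.
So tensile = -pressure - 1.
Linear in pressure, so extremes are at the endpoints: pressure = -5 gives tensile = 4; pressure = 9 gives tensile = -10.

-10 to 4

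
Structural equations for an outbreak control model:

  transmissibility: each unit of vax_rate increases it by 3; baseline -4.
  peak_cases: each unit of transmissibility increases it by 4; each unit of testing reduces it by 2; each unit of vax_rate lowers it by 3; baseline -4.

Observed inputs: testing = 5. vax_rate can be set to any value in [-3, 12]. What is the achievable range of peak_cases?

-57 to 78

Substituting into the peak_cases equation gives peak_cases = 9*vax_rate - 30.
Linear in vax_rate, so extremes are at the endpoints: vax_rate = -3 gives peak_cases = -57; vax_rate = 12 gives peak_cases = 78.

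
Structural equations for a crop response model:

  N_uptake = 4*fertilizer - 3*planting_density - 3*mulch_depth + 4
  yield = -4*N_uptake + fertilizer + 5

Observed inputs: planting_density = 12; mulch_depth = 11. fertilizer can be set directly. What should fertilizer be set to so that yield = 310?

fertilizer = -3

Substituting into the N_uptake equation gives N_uptake = 4*fertilizer - 65.
So yield = -15*fertilizer + 265.
Solve -15*fertilizer + 265 = 310: fertilizer = (310 - 265) / -15 = -3.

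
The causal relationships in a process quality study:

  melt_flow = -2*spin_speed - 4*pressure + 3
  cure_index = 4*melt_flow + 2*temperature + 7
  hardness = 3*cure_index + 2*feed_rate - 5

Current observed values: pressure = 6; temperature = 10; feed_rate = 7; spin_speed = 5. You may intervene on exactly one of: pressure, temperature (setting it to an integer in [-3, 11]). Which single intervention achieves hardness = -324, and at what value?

set temperature = 3

Intervening on pressure: hardness = -48*pressure + 6. Reaching -324 requires pressure = 55/8, not an integer.
Intervening on temperature: with other inputs at their observed values, hardness = 6*temperature - 342. Solving for -324 gives temperature = 3, within [-3, 11].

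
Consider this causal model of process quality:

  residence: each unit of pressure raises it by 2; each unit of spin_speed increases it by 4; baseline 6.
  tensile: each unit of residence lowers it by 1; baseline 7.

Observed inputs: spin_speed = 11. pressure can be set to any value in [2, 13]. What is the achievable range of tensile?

-69 to -47

Substituting into the residence equation gives residence = 2*pressure + 50.
Substituting into the tensile equation gives tensile = -2*pressure - 43.
Linear in pressure, so extremes are at the endpoints: pressure = 2 gives tensile = -47; pressure = 13 gives tensile = -69.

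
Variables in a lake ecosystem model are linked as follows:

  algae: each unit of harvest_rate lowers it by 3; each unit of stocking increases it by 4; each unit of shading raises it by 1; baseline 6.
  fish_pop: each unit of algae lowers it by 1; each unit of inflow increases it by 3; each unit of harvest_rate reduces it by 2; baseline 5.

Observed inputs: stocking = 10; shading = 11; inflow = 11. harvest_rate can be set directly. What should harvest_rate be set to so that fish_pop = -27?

Substituting into the algae equation gives algae = -3*harvest_rate + 57.
Substituting into the fish_pop equation gives fish_pop = harvest_rate - 19.
Solve harvest_rate - 19 = -27: harvest_rate = (-27 + 19) / 1 = -8.

harvest_rate = -8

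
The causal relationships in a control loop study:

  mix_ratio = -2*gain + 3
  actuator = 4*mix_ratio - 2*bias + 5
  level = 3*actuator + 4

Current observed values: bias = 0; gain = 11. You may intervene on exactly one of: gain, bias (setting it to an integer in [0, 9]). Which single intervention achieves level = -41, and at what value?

Intervening on gain: with other inputs at their observed values, level = -24*gain + 55. Solving for -41 gives gain = 4, within [0, 9].
Intervening on bias: level = -6*bias - 209. Reaching -41 requires bias = -28, outside [0, 9].

set gain = 4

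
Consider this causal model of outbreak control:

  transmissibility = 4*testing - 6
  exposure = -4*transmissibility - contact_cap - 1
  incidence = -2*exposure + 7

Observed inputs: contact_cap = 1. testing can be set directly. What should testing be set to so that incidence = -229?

Substituting into the exposure equation gives exposure = -16*testing + 22.
incidence becomes 32*testing - 37.
Solve 32*testing - 37 = -229: testing = (-229 + 37) / 32 = -6.

testing = -6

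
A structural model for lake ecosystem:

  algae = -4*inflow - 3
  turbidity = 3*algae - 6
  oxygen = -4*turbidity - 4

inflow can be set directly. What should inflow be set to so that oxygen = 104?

Substituting into the turbidity equation gives turbidity = -12*inflow - 15.
oxygen becomes 48*inflow + 56.
Solve 48*inflow + 56 = 104: inflow = (104 - 56) / 48 = 1.

inflow = 1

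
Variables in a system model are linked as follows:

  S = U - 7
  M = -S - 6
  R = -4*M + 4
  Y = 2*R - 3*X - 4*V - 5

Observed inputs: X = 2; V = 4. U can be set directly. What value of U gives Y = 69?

Substituting into the M equation gives M = -U + 1.
Substituting into the R equation gives R = 4*U.
Substituting into the Y equation gives Y = 8*U - 27.
Solve 8*U - 27 = 69: U = (69 + 27) / 8 = 12.

U = 12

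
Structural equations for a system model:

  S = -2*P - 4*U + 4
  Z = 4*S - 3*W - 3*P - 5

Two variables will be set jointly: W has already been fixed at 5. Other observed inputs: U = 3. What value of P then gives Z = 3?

P = -5

With W held at 5:
Substituting into the S equation gives S = -2*P - 8.
This gives Z = -11*P - 52.
Solve -11*P - 52 = 3: P = (3 + 52) / -11 = -5.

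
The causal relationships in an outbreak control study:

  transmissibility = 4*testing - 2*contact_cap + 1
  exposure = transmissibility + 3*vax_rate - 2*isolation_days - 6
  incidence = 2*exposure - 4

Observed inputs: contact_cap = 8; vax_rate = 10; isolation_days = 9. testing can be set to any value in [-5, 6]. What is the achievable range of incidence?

Substituting into the transmissibility equation gives transmissibility = 4*testing - 15.
This gives exposure = 4*testing - 9.
So incidence = 8*testing - 22.
Linear in testing, so extremes are at the endpoints: testing = -5 gives incidence = -62; testing = 6 gives incidence = 26.

-62 to 26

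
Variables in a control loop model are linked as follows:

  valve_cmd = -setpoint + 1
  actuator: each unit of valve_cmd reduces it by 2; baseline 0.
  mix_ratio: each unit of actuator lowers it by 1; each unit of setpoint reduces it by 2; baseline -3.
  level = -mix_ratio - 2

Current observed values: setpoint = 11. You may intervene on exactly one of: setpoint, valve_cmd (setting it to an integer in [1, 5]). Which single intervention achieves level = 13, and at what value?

Intervening on setpoint: level = 4*setpoint - 1. Reaching 13 requires setpoint = 7/2, not an integer.
Intervening on valve_cmd: with other inputs at their observed values, level = -2*valve_cmd + 23. Solving for 13 gives valve_cmd = 5, within [1, 5].

set valve_cmd = 5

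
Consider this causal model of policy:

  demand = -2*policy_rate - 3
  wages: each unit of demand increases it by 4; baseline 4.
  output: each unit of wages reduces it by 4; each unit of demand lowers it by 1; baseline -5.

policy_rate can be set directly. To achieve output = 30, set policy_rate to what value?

Substituting into the wages equation gives wages = -8*policy_rate - 8.
This gives output = 34*policy_rate + 30.
Solve 34*policy_rate + 30 = 30: policy_rate = (30 - 30) / 34 = 0.

policy_rate = 0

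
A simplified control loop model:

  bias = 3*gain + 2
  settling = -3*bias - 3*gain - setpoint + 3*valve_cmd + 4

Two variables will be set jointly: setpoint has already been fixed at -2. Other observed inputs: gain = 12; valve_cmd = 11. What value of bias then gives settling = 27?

bias = -8

With setpoint held at -2:
Intervening on bias fixes its value directly, overriding its dependence on gain.
Substituting into the settling equation gives settling = -3*bias + 3.
Solve -3*bias + 3 = 27: bias = (27 - 3) / -3 = -8.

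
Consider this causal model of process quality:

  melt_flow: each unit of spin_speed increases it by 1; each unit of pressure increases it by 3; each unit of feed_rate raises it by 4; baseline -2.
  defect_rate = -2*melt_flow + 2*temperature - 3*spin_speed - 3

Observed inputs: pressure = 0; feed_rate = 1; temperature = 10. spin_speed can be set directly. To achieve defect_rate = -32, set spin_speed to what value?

spin_speed = 9

Substituting into the melt_flow equation gives melt_flow = spin_speed + 2.
So defect_rate = -5*spin_speed + 13.
Solve -5*spin_speed + 13 = -32: spin_speed = (-32 - 13) / -5 = 9.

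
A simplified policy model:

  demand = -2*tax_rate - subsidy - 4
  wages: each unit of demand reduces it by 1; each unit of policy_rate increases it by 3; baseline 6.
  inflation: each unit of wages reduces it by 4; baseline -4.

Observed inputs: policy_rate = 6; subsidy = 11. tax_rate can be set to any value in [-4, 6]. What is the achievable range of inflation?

-208 to -128

Substituting into the demand equation gives demand = -2*tax_rate - 15.
Substituting into the wages equation gives wages = 2*tax_rate + 39.
Substituting into the inflation equation gives inflation = -8*tax_rate - 160.
Linear in tax_rate, so extremes are at the endpoints: tax_rate = -4 gives inflation = -128; tax_rate = 6 gives inflation = -208.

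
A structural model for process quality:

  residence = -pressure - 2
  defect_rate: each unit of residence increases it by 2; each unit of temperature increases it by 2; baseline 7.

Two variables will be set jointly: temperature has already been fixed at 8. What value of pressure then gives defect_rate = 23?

pressure = -2

With temperature held at 8:
Substituting into the defect_rate equation gives defect_rate = -2*pressure + 19.
Solve -2*pressure + 19 = 23: pressure = (23 - 19) / -2 = -2.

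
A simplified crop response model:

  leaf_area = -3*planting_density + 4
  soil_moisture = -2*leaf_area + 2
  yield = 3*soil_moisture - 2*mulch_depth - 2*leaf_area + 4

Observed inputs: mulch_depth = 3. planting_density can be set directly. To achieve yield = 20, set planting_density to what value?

Substituting into the soil_moisture equation gives soil_moisture = 6*planting_density - 6.
Substituting into the yield equation gives yield = 24*planting_density - 28.
Solve 24*planting_density - 28 = 20: planting_density = (20 + 28) / 24 = 2.

planting_density = 2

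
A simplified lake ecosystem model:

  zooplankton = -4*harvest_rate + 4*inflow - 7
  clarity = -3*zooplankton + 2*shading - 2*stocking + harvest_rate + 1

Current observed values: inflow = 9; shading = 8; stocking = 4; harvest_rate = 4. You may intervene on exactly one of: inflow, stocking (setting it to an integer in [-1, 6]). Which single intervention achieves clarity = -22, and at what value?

Intervening on inflow: clarity = -12*inflow + 82. Reaching -22 requires inflow = 26/3, not an integer.
Intervening on stocking: with other inputs at their observed values, clarity = -2*stocking - 18. Solving for -22 gives stocking = 2, within [-1, 6].

set stocking = 2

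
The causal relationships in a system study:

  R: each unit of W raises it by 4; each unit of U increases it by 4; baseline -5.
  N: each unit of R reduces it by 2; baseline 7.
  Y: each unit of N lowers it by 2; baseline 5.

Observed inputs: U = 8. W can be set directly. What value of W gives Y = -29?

W = -8

Substituting into the R equation gives R = 4*W + 27.
N becomes -8*W - 47.
Y becomes 16*W + 99.
Solve 16*W + 99 = -29: W = (-29 - 99) / 16 = -8.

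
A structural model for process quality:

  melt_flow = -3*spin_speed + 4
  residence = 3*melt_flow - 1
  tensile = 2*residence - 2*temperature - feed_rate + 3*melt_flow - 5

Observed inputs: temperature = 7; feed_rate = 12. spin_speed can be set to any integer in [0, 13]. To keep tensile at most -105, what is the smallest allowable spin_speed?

spin_speed = 4

Substituting into the residence equation gives residence = -9*spin_speed + 11.
tensile becomes -27*spin_speed + 3.
Require -27*spin_speed + 3 ≤ -105, so spin_speed ≥ 4.
The smallest integer in [0, 13] satisfying this is 4.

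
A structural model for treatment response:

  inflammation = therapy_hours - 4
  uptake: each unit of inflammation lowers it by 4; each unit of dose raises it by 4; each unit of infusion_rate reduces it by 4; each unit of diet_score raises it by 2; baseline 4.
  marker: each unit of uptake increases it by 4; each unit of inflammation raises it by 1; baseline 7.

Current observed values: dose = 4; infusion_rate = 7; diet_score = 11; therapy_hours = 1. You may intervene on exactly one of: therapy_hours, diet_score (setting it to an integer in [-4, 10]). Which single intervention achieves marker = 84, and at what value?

set diet_score = 8

Intervening on therapy_hours: marker = -15*therapy_hours + 123. Reaching 84 requires therapy_hours = 13/5, not an integer.
Intervening on diet_score: with other inputs at their observed values, marker = 8*diet_score + 20. Solving for 84 gives diet_score = 8, within [-4, 10].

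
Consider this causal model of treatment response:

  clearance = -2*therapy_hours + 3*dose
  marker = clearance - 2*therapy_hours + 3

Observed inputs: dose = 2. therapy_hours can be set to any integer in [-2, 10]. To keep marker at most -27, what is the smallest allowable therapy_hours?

Substituting into the clearance equation gives clearance = -2*therapy_hours + 6.
This gives marker = -4*therapy_hours + 9.
Require -4*therapy_hours + 9 ≤ -27, so therapy_hours ≥ 9.
The smallest integer in [-2, 10] satisfying this is 9.

therapy_hours = 9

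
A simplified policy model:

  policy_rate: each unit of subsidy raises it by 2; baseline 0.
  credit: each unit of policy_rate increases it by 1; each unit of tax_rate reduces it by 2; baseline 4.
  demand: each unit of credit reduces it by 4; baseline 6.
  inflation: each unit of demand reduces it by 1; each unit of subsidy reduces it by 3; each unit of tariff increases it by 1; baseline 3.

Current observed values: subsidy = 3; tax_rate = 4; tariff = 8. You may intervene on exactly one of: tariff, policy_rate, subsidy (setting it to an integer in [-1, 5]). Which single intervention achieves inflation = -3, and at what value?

set tariff = 1

Intervening on tariff: with other inputs at their observed values, inflation = tariff - 4. Solving for -3 gives tariff = 1, within [-1, 5].
Intervening on policy_rate: inflation = 4*policy_rate - 20. Reaching -3 requires policy_rate = 17/4, not an integer.
Intervening on subsidy: inflation = 5*subsidy - 11. Reaching -3 requires subsidy = 8/5, not an integer.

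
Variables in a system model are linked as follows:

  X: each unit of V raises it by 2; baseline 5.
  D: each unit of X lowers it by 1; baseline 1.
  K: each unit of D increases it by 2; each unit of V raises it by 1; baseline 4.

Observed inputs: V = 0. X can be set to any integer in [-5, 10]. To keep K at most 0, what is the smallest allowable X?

Intervening on X fixes its value directly, overriding its dependence on V.
Substituting into the K equation gives K = -2*X + 6.
Require -2*X + 6 ≤ 0, so X ≥ 3.
The smallest integer in [-5, 10] satisfying this is 3.

X = 3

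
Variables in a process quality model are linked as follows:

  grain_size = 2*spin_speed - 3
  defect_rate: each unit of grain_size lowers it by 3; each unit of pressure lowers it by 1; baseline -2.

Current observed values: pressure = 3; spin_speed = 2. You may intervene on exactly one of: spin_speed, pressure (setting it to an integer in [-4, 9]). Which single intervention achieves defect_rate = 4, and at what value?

Intervening on spin_speed: with other inputs at their observed values, defect_rate = -6*spin_speed + 4. Solving for 4 gives spin_speed = 0, within [-4, 9].
Intervening on pressure: defect_rate = -pressure - 5. Reaching 4 requires pressure = -9, outside [-4, 9].

set spin_speed = 0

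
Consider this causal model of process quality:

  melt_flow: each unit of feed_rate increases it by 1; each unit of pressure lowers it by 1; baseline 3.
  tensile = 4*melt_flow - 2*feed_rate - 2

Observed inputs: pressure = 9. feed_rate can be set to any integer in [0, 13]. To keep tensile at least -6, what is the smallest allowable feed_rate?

feed_rate = 10

Substituting into the melt_flow equation gives melt_flow = feed_rate - 6.
tensile becomes 2*feed_rate - 26.
Require 2*feed_rate - 26 ≥ -6, so feed_rate ≥ 10.
The smallest integer in [0, 13] satisfying this is 10.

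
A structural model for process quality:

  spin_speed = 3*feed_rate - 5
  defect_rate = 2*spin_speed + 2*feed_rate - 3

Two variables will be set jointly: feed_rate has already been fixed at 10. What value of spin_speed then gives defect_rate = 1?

spin_speed = -8

With feed_rate held at 10:
Intervening on spin_speed fixes its value directly, overriding its dependence on feed_rate.
Substituting into the defect_rate equation gives defect_rate = 2*spin_speed + 17.
Solve 2*spin_speed + 17 = 1: spin_speed = (1 - 17) / 2 = -8.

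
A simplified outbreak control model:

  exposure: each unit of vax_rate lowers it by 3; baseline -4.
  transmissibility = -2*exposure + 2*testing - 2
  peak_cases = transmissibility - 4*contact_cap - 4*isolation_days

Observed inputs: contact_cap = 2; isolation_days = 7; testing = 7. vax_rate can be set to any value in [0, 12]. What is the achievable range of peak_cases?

Substituting into the transmissibility equation gives transmissibility = 6*vax_rate + 20.
This gives peak_cases = 6*vax_rate - 16.
Linear in vax_rate, so extremes are at the endpoints: vax_rate = 0 gives peak_cases = -16; vax_rate = 12 gives peak_cases = 56.

-16 to 56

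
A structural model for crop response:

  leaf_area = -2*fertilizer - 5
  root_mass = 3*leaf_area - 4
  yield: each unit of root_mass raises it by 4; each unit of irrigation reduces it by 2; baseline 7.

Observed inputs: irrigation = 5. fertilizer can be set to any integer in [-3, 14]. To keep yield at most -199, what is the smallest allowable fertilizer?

fertilizer = 5

Substituting into the root_mass equation gives root_mass = -6*fertilizer - 19.
Substituting into the yield equation gives yield = -24*fertilizer - 79.
Require -24*fertilizer - 79 ≤ -199, so fertilizer ≥ 5.
The smallest integer in [-3, 14] satisfying this is 5.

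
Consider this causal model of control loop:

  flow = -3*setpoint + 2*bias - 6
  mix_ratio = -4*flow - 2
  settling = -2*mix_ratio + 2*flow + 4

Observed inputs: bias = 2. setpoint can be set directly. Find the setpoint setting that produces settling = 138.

Substituting into the flow equation gives flow = -3*setpoint - 2.
This gives mix_ratio = 12*setpoint + 6.
settling becomes -30*setpoint - 12.
Solve -30*setpoint - 12 = 138: setpoint = (138 + 12) / -30 = -5.

setpoint = -5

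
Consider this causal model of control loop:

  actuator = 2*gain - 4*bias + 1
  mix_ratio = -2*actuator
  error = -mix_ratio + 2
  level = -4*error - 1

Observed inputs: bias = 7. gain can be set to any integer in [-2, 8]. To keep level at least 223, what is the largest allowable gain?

gain = -1

Substituting into the actuator equation gives actuator = 2*gain - 27.
Substituting into the mix_ratio equation gives mix_ratio = -4*gain + 54.
This gives error = 4*gain - 52.
level becomes -16*gain + 207.
Require -16*gain + 207 ≥ 223, so gain ≤ -1.
The largest integer in [-2, 8] satisfying this is -1.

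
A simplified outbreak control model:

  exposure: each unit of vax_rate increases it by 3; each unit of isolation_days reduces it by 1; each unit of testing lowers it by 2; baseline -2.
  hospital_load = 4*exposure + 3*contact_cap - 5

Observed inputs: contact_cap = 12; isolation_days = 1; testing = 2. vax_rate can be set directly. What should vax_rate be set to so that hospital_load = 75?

vax_rate = 6

Substituting into the exposure equation gives exposure = 3*vax_rate - 7.
Substituting into the hospital_load equation gives hospital_load = 12*vax_rate + 3.
Solve 12*vax_rate + 3 = 75: vax_rate = (75 - 3) / 12 = 6.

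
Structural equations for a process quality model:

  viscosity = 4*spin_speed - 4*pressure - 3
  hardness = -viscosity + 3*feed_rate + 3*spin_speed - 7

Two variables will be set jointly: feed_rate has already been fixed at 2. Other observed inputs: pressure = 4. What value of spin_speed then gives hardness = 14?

spin_speed = 4

With feed_rate held at 2:
Substituting into the viscosity equation gives viscosity = 4*spin_speed - 19.
hardness becomes -spin_speed + 18.
Solve -spin_speed + 18 = 14: spin_speed = (14 - 18) / -1 = 4.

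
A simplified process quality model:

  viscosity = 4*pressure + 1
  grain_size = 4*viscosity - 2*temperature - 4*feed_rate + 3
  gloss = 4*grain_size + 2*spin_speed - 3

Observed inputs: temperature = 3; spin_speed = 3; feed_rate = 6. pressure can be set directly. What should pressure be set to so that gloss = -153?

pressure = -1

Substituting into the grain_size equation gives grain_size = 16*pressure - 23.
So gloss = 64*pressure - 89.
Solve 64*pressure - 89 = -153: pressure = (-153 + 89) / 64 = -1.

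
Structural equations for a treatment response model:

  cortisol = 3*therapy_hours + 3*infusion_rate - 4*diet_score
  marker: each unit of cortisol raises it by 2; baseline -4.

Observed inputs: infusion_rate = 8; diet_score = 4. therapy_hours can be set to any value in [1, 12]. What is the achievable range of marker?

Substituting into the cortisol equation gives cortisol = 3*therapy_hours + 8.
So marker = 6*therapy_hours + 12.
Linear in therapy_hours, so extremes are at the endpoints: therapy_hours = 1 gives marker = 18; therapy_hours = 12 gives marker = 84.

18 to 84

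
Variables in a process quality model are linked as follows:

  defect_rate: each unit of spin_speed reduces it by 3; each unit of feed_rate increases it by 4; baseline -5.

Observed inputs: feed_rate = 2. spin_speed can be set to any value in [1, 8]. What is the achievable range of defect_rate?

-21 to 0

Substituting into the defect_rate equation gives defect_rate = -3*spin_speed + 3.
Linear in spin_speed, so extremes are at the endpoints: spin_speed = 1 gives defect_rate = 0; spin_speed = 8 gives defect_rate = -21.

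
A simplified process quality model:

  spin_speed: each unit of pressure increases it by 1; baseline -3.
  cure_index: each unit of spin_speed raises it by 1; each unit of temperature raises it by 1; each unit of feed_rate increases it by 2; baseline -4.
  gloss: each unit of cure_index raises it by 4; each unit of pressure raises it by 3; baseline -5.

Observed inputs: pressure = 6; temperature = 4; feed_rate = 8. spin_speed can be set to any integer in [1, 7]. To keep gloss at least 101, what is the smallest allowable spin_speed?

Intervening on spin_speed fixes its value directly, overriding its dependence on pressure.
Substituting into the cure_index equation gives cure_index = spin_speed + 16.
This gives gloss = 4*spin_speed + 77.
Require 4*spin_speed + 77 ≥ 101, so spin_speed ≥ 6.
The smallest integer in [1, 7] satisfying this is 6.

spin_speed = 6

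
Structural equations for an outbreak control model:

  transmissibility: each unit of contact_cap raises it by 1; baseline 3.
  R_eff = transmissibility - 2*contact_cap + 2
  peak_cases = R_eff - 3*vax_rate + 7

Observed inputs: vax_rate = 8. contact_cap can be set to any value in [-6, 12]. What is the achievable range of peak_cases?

-24 to -6

Substituting into the R_eff equation gives R_eff = -contact_cap + 5.
Substituting into the peak_cases equation gives peak_cases = -contact_cap - 12.
Linear in contact_cap, so extremes are at the endpoints: contact_cap = -6 gives peak_cases = -6; contact_cap = 12 gives peak_cases = -24.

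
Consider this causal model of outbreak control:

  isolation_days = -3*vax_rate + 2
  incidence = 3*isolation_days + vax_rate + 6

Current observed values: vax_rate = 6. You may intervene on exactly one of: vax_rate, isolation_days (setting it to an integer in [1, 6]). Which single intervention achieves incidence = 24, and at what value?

set isolation_days = 4

Intervening on vax_rate: incidence = -8*vax_rate + 12. Reaching 24 requires vax_rate = -3/2, not an integer.
Intervening on isolation_days: with other inputs at their observed values, incidence = 3*isolation_days + 12. Solving for 24 gives isolation_days = 4, within [1, 6].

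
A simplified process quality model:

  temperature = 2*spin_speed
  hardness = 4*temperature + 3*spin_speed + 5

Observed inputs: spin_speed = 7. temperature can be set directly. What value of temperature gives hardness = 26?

temperature = 0

Intervening on temperature fixes its value directly, overriding its dependence on spin_speed.
Substituting into the hardness equation gives hardness = 4*temperature + 26.
Solve 4*temperature + 26 = 26: temperature = (26 - 26) / 4 = 0.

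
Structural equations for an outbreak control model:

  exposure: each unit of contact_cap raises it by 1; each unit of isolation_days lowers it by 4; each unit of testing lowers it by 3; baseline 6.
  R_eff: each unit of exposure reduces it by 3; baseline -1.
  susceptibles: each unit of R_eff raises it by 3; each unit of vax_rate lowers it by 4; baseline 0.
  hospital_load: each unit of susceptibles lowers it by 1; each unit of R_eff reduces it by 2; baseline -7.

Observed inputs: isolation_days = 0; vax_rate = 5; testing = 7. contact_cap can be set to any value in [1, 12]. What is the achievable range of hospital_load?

-192 to -27

Substituting into the exposure equation gives exposure = contact_cap - 15.
This gives R_eff = -3*contact_cap + 44.
susceptibles becomes -9*contact_cap + 112.
Substituting into the hospital_load equation gives hospital_load = 15*contact_cap - 207.
Linear in contact_cap, so extremes are at the endpoints: contact_cap = 1 gives hospital_load = -192; contact_cap = 12 gives hospital_load = -27.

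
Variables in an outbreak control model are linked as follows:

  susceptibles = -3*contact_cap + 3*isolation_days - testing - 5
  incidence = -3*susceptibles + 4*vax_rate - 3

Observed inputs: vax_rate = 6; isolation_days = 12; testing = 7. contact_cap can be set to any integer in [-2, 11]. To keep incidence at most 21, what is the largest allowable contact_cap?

Substituting into the susceptibles equation gives susceptibles = -3*contact_cap + 24.
This gives incidence = 9*contact_cap - 51.
Require 9*contact_cap - 51 ≤ 21, so contact_cap ≤ 8.
The largest integer in [-2, 11] satisfying this is 8.

contact_cap = 8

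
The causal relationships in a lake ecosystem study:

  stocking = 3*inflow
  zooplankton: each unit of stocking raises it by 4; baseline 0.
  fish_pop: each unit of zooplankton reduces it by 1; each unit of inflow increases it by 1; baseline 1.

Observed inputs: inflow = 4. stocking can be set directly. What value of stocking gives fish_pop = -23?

stocking = 7

Intervening on stocking fixes its value directly, overriding its dependence on inflow.
Substituting into the fish_pop equation gives fish_pop = -4*stocking + 5.
Solve -4*stocking + 5 = -23: stocking = (-23 - 5) / -4 = 7.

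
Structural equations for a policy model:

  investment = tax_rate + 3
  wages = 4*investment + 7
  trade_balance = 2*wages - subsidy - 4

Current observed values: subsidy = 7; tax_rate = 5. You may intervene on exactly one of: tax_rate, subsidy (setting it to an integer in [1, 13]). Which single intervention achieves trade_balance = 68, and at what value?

Intervening on tax_rate: trade_balance = 8*tax_rate + 27. Reaching 68 requires tax_rate = 41/8, not an integer.
Intervening on subsidy: with other inputs at their observed values, trade_balance = -subsidy + 74. Solving for 68 gives subsidy = 6, within [1, 13].

set subsidy = 6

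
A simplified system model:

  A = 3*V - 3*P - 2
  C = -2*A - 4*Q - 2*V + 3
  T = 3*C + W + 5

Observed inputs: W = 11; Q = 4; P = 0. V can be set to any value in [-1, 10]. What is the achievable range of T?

Substituting into the A equation gives A = 3*V - 2.
Substituting into the C equation gives C = -8*V - 9.
Substituting into the T equation gives T = -24*V - 11.
Linear in V, so extremes are at the endpoints: V = -1 gives T = 13; V = 10 gives T = -251.

-251 to 13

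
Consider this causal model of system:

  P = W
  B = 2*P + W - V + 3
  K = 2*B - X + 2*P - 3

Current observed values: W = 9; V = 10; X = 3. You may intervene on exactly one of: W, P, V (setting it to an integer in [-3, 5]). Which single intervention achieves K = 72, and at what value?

Intervening on W: K = 8*W - 20. Reaching 72 requires W = 23/2, not an integer.
Intervening on P: K = 6*P - 2. Reaching 72 requires P = 37/3, not an integer.
Intervening on V: with other inputs at their observed values, K = -2*V + 72. Solving for 72 gives V = 0, within [-3, 5].

set V = 0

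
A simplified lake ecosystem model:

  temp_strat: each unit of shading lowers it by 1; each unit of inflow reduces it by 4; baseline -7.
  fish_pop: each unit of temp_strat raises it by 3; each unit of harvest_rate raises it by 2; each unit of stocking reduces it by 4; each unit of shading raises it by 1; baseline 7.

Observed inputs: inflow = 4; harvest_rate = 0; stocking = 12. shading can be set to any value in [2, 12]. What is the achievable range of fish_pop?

Substituting into the temp_strat equation gives temp_strat = -shading - 23.
Substituting into the fish_pop equation gives fish_pop = -2*shading - 110.
Linear in shading, so extremes are at the endpoints: shading = 2 gives fish_pop = -114; shading = 12 gives fish_pop = -134.

-134 to -114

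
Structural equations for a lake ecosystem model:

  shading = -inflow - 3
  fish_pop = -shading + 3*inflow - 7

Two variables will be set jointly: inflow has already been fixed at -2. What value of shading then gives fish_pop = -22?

With inflow held at -2:
Intervening on shading fixes its value directly, overriding its dependence on inflow.
Substituting into the fish_pop equation gives fish_pop = -shading - 13.
Solve -shading - 13 = -22: shading = (-22 + 13) / -1 = 9.

shading = 9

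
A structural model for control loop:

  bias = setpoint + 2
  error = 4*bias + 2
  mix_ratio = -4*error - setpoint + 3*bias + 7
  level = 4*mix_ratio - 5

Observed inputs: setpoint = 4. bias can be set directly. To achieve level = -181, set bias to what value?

Intervening on bias fixes its value directly, overriding its dependence on setpoint.
Substituting into the mix_ratio equation gives mix_ratio = -13*bias - 5.
Substituting into the level equation gives level = -52*bias - 25.
Solve -52*bias - 25 = -181: bias = (-181 + 25) / -52 = 3.

bias = 3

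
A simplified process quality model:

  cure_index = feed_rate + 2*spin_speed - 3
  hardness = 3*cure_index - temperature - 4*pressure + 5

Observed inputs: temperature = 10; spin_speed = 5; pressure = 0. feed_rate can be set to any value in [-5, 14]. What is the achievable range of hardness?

1 to 58

Substituting into the cure_index equation gives cure_index = feed_rate + 7.
This gives hardness = 3*feed_rate + 16.
Linear in feed_rate, so extremes are at the endpoints: feed_rate = -5 gives hardness = 1; feed_rate = 14 gives hardness = 58.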